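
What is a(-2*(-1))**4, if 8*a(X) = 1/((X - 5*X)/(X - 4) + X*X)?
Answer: 1/16777216 ≈ 5.9605e-8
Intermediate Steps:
a(X) = 1/(8*(X**2 - 4*X/(-4 + X))) (a(X) = 1/(8*((X - 5*X)/(X - 4) + X*X)) = 1/(8*((-4*X)/(-4 + X) + X**2)) = 1/(8*(-4*X/(-4 + X) + X**2)) = 1/(8*(X**2 - 4*X/(-4 + X))))
a(-2*(-1))**4 = ((4 - (-2)*(-1))/(8*((-2*(-1)))*(4 - (-2*(-1))**2 + 4*(-2*(-1)))))**4 = ((1/8)*(4 - 1*2)/(2*(4 - 1*2**2 + 4*2)))**4 = ((1/8)*(1/2)*(4 - 2)/(4 - 1*4 + 8))**4 = ((1/8)*(1/2)*2/(4 - 4 + 8))**4 = ((1/8)*(1/2)*2/8)**4 = ((1/8)*(1/2)*(1/8)*2)**4 = (1/64)**4 = 1/16777216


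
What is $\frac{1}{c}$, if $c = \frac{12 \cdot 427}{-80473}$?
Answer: $- \frac{80473}{5124} \approx -15.705$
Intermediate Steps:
$c = - \frac{5124}{80473}$ ($c = 5124 \left(- \frac{1}{80473}\right) = - \frac{5124}{80473} \approx -0.063673$)
$\frac{1}{c} = \frac{1}{- \frac{5124}{80473}} = - \frac{80473}{5124}$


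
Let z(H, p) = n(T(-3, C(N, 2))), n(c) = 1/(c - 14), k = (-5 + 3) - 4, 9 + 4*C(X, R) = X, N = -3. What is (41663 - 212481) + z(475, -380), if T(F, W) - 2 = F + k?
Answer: -3587179/21 ≈ -1.7082e+5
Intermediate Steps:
C(X, R) = -9/4 + X/4
k = -6 (k = -2 - 4 = -6)
T(F, W) = -4 + F (T(F, W) = 2 + (F - 6) = 2 + (-6 + F) = -4 + F)
n(c) = 1/(-14 + c)
z(H, p) = -1/21 (z(H, p) = 1/(-14 + (-4 - 3)) = 1/(-14 - 7) = 1/(-21) = -1/21)
(41663 - 212481) + z(475, -380) = (41663 - 212481) - 1/21 = -170818 - 1/21 = -3587179/21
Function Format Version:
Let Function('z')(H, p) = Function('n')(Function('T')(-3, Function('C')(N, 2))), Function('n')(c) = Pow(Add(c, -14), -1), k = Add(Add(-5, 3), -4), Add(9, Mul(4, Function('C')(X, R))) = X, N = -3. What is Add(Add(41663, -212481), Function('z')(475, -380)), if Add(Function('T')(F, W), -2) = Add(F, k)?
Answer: Rational(-3587179, 21) ≈ -1.7082e+5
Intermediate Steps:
Function('C')(X, R) = Add(Rational(-9, 4), Mul(Rational(1, 4), X))
k = -6 (k = Add(-2, -4) = -6)
Function('T')(F, W) = Add(-4, F) (Function('T')(F, W) = Add(2, Add(F, -6)) = Add(2, Add(-6, F)) = Add(-4, F))
Function('n')(c) = Pow(Add(-14, c), -1)
Function('z')(H, p) = Rational(-1, 21) (Function('z')(H, p) = Pow(Add(-14, Add(-4, -3)), -1) = Pow(Add(-14, -7), -1) = Pow(-21, -1) = Rational(-1, 21))
Add(Add(41663, -212481), Function('z')(475, -380)) = Add(Add(41663, -212481), Rational(-1, 21)) = Add(-170818, Rational(-1, 21)) = Rational(-3587179, 21)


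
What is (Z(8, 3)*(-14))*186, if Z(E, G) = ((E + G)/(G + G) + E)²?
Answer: -755377/3 ≈ -2.5179e+5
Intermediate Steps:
Z(E, G) = (E + (E + G)/(2*G))² (Z(E, G) = ((E + G)/((2*G)) + E)² = ((E + G)*(1/(2*G)) + E)² = ((E + G)/(2*G) + E)² = (E + (E + G)/(2*G))²)
(Z(8, 3)*(-14))*186 = (((¼)*(8 + 3 + 2*8*3)²/3²)*(-14))*186 = (((¼)*(⅑)*(8 + 3 + 48)²)*(-14))*186 = (((¼)*(⅑)*59²)*(-14))*186 = (((¼)*(⅑)*3481)*(-14))*186 = ((3481/36)*(-14))*186 = -24367/18*186 = -755377/3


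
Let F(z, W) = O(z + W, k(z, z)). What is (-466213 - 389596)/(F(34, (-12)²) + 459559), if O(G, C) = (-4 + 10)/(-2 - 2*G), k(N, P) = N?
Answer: -153189811/82261058 ≈ -1.8622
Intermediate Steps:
O(G, C) = 6/(-2 - 2*G)
F(z, W) = -3/(1 + W + z) (F(z, W) = -3/(1 + (z + W)) = -3/(1 + (W + z)) = -3/(1 + W + z))
(-466213 - 389596)/(F(34, (-12)²) + 459559) = (-466213 - 389596)/(-3/(1 + (-12)² + 34) + 459559) = -855809/(-3/(1 + 144 + 34) + 459559) = -855809/(-3/179 + 459559) = -855809/82261058/179 = -855809*179/82261058 = -153189811/82261058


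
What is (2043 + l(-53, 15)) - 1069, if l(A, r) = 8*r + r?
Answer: 1109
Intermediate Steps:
l(A, r) = 9*r
(2043 + l(-53, 15)) - 1069 = (2043 + 9*15) - 1069 = (2043 + 135) - 1069 = 2178 - 1069 = 1109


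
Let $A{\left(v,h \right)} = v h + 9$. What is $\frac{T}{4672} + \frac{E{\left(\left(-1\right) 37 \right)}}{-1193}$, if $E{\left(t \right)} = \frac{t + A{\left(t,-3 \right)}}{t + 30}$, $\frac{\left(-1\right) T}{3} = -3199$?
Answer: $\frac{80532323}{39015872} \approx 2.0641$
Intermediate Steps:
$T = 9597$ ($T = \left(-3\right) \left(-3199\right) = 9597$)
$A{\left(v,h \right)} = 9 + h v$ ($A{\left(v,h \right)} = h v + 9 = 9 + h v$)
$E{\left(t \right)} = \frac{9 - 2 t}{30 + t}$ ($E{\left(t \right)} = \frac{t - \left(-9 + 3 t\right)}{t + 30} = \frac{9 - 2 t}{30 + t}$)
$\frac{T}{4672} + \frac{E{\left(\left(-1\right) 37 \right)}}{-1193} = \frac{9597}{4672} + \frac{\frac{1}{30 - 37} \left(9 - 2 \left(\left(-1\right) 37\right)\right)}{-1193} = 9597 \cdot \frac{1}{4672} + \frac{9 - -74}{30 - 37} \left(- \frac{1}{1193}\right) = \frac{9597}{4672} + \frac{9 + 74}{-7} \left(- \frac{1}{1193}\right) = \frac{9597}{4672} + \left(- \frac{1}{7}\right) 83 \left(- \frac{1}{1193}\right) = \frac{9597}{4672} - - \frac{83}{8351} = \frac{9597}{4672} + \frac{83}{8351} = \frac{80532323}{39015872}$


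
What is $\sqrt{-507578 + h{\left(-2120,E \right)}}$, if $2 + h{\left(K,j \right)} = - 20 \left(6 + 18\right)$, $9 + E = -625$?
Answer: $2 i \sqrt{127015} \approx 712.78 i$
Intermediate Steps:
$E = -634$ ($E = -9 - 625 = -634$)
$h{\left(K,j \right)} = -482$ ($h{\left(K,j \right)} = -2 - 20 \left(6 + 18\right) = -2 - 480 = -482$)
$\sqrt{-507578 + h{\left(-2120,E \right)}} = \sqrt{-507578 - 482} = \sqrt{-508060} = 2 i \sqrt{127015}$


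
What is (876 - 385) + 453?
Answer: 944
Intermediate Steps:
(876 - 385) + 453 = 491 + 453 = 944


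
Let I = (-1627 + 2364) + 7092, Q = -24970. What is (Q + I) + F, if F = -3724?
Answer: -20865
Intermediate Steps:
I = 7829 (I = 737 + 7092 = 7829)
(Q + I) + F = (-24970 + 7829) - 3724 = -17141 - 3724 = -20865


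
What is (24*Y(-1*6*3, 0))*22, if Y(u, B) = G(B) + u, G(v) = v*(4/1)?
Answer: -9504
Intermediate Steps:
G(v) = 4*v (G(v) = v*(4*1) = v*4 = 4*v)
Y(u, B) = u + 4*B (Y(u, B) = 4*B + u = u + 4*B)
(24*Y(-1*6*3, 0))*22 = (24*(-1*6*3 + 4*0))*22 = (24*(-6*3 + 0))*22 = (24*(-18 + 0))*22 = (24*(-18))*22 = -432*22 = -9504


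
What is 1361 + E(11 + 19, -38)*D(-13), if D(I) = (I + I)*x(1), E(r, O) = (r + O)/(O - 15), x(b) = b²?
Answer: 71925/53 ≈ 1357.1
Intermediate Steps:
E(r, O) = (O + r)/(-15 + O)
D(I) = 2*I (D(I) = (I + I)*1² = (2*I)*1 = 2*I)
1361 + E(11 + 19, -38)*D(-13) = 1361 + ((-38 + (11 + 19))/(-15 - 38))*(2*(-13)) = 1361 + ((-38 + 30)/(-53))*(-26) = 1361 - 1/53*(-8)*(-26) = 1361 + (8/53)*(-26) = 1361 - 208/53 = 71925/53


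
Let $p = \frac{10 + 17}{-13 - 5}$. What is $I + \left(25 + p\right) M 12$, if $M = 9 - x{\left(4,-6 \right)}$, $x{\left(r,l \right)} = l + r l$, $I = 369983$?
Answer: $380981$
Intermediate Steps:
$x{\left(r,l \right)} = l + l r$
$p = - \frac{3}{2}$ ($p = \frac{27}{-18} = 27 \left(- \frac{1}{18}\right) = - \frac{3}{2} \approx -1.5$)
$M = 39$ ($M = 9 - - 6 \left(1 + 4\right) = 9 - \left(-6\right) 5 = 9 - -30 = 9 + 30 = 39$)
$I + \left(25 + p\right) M 12 = 369983 + \left(25 - \frac{3}{2}\right) 39 \cdot 12 = 369983 + \frac{47}{2} \cdot 39 \cdot 12 = 369983 + \frac{1833}{2} \cdot 12 = 369983 + 10998 = 380981$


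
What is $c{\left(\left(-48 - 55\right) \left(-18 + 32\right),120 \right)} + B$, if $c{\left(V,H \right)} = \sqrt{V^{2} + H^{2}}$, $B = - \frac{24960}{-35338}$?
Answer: $\frac{12480}{17669} + 2 \sqrt{523441} \approx 1447.7$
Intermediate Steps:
$B = \frac{12480}{17669}$ ($B = \left(-24960\right) \left(- \frac{1}{35338}\right) = \frac{12480}{17669} \approx 0.70632$)
$c{\left(V,H \right)} = \sqrt{H^{2} + V^{2}}$
$c{\left(\left(-48 - 55\right) \left(-18 + 32\right),120 \right)} + B = \sqrt{120^{2} + \left(\left(-48 - 55\right) \left(-18 + 32\right)\right)^{2}} + \frac{12480}{17669} = \sqrt{14400 + \left(\left(-103\right) 14\right)^{2}} + \frac{12480}{17669} = \sqrt{14400 + \left(-1442\right)^{2}} + \frac{12480}{17669} = \sqrt{14400 + 2079364} + \frac{12480}{17669} = \sqrt{2093764} + \frac{12480}{17669} = 2 \sqrt{523441} + \frac{12480}{17669} = \frac{12480}{17669} + 2 \sqrt{523441}$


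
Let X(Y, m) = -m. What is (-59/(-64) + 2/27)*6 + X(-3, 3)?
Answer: 857/288 ≈ 2.9757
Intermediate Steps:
(-59/(-64) + 2/27)*6 + X(-3, 3) = (-59/(-64) + 2/27)*6 - 1*3 = (-59*(-1/64) + 2*(1/27))*6 - 3 = (59/64 + 2/27)*6 - 3 = (1721/1728)*6 - 3 = 1721/288 - 3 = 857/288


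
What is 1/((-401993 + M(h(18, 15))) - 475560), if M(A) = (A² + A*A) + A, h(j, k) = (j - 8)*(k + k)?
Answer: -1/697253 ≈ -1.4342e-6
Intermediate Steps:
h(j, k) = 2*k*(-8 + j) (h(j, k) = (-8 + j)*(2*k) = 2*k*(-8 + j))
M(A) = A + 2*A² (M(A) = (A² + A²) + A = 2*A² + A = A + 2*A²)
1/((-401993 + M(h(18, 15))) - 475560) = 1/((-401993 + (2*15*(-8 + 18))*(1 + 2*(2*15*(-8 + 18)))) - 475560) = 1/((-401993 + (2*15*10)*(1 + 2*(2*15*10))) - 475560) = 1/((-401993 + 300*(1 + 2*300)) - 475560) = 1/((-401993 + 300*(1 + 600)) - 475560) = 1/((-401993 + 300*601) - 475560) = 1/((-401993 + 180300) - 475560) = 1/(-221693 - 475560) = 1/(-697253) = -1/697253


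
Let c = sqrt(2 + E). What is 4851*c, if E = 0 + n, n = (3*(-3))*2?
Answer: 19404*I ≈ 19404.0*I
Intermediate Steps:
n = -18 (n = -9*2 = -18)
E = -18 (E = 0 - 18 = -18)
c = 4*I (c = sqrt(2 - 18) = sqrt(-16) = 4*I ≈ 4.0*I)
4851*c = 4851*(4*I) = 19404*I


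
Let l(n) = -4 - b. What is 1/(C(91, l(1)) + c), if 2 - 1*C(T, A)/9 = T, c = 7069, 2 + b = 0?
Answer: 1/6268 ≈ 0.00015954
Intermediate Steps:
b = -2 (b = -2 + 0 = -2)
l(n) = -2 (l(n) = -4 - 1*(-2) = -4 + 2 = -2)
C(T, A) = 18 - 9*T
1/(C(91, l(1)) + c) = 1/((18 - 9*91) + 7069) = 1/((18 - 819) + 7069) = 1/(-801 + 7069) = 1/6268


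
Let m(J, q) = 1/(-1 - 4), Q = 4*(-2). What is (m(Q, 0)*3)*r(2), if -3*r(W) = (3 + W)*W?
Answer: 2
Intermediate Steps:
Q = -8
r(W) = -W*(3 + W)/3 (r(W) = -(3 + W)*W/3 = -W*(3 + W)/3)
m(J, q) = -⅕ (m(J, q) = 1/(-5) = -⅕)
(m(Q, 0)*3)*r(2) = (-⅕*3)*(-⅓*2*(3 + 2)) = -(-1)*2*5/5 = -⅗*(-10/3) = 2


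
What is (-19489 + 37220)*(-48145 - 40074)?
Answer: -1564211089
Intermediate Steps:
(-19489 + 37220)*(-48145 - 40074) = 17731*(-88219) = -1564211089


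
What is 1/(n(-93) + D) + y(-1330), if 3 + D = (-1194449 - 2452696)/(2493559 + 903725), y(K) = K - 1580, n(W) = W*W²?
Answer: -2650663716355878/910881001795 ≈ -2910.0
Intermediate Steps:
n(W) = W³
y(K) = -1580 + K
D = -4612999/1132428 (D = -3 + (-1194449 - 2452696)/(2493559 + 903725) = -3 - 3647145/3397284 = -3 - 3647145*1/3397284 = -3 - 1215715/1132428 = -4612999/1132428 ≈ -4.0735)
1/(n(-93) + D) + y(-1330) = 1/((-93)³ - 4612999/1132428) + (-1580 - 1330) = 1/(-804357 - 4612999/1132428) - 2910 = 1/(-910881001795/1132428) - 2910 = -1132428/910881001795 - 2910 = -2650663716355878/910881001795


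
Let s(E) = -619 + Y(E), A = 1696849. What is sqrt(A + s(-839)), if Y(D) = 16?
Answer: sqrt(1696246) ≈ 1302.4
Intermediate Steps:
s(E) = -603 (s(E) = -619 + 16 = -603)
sqrt(A + s(-839)) = sqrt(1696849 - 603) = sqrt(1696246)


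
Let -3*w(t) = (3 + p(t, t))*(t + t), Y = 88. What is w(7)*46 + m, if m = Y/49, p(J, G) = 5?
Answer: -252184/147 ≈ -1715.5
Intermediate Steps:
m = 88/49 ≈ 1.7959
w(t) = -16*t/3 (w(t) = -(3 + 5)*(t + t)/3 = -8*2*t/3 = -16*t/3)
w(7)*46 + m = -16/3*7*46 + 88/49 = -112/3*46 + 88/49 = -5152/3 + 88/49 = -252184/147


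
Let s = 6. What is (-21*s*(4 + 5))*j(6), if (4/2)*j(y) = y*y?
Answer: -20412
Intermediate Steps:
j(y) = y**2/2 (j(y) = (y*y)/2 = y**2/2)
(-21*s*(4 + 5))*j(6) = (-126*(4 + 5))*((1/2)*6**2) = (-126*9)*((1/2)*36) = -21*54*18 = -1134*18 = -20412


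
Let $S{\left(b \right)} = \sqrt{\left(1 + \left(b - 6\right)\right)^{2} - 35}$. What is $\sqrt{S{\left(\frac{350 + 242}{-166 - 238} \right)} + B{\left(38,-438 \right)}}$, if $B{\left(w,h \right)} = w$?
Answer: $\frac{\sqrt{387638 + 101 \sqrt{69374}}}{101} \approx 6.3724$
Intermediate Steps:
$S{\left(b \right)} = \sqrt{-35 + \left(-5 + b\right)^{2}}$ ($S{\left(b \right)} = \sqrt{\left(1 + \left(b - 6\right)\right)^{2} - 35} = \sqrt{\left(1 + \left(-6 + b\right)\right)^{2} - 35} = \sqrt{\left(-5 + b\right)^{2} - 35} = \sqrt{-35 + \left(-5 + b\right)^{2}}$)
$\sqrt{S{\left(\frac{350 + 242}{-166 - 238} \right)} + B{\left(38,-438 \right)}} = \sqrt{\sqrt{-35 + \left(-5 + \frac{350 + 242}{-166 - 238}\right)^{2}} + 38} = \sqrt{\sqrt{-35 + \left(-5 + \frac{592}{-404}\right)^{2}} + 38} = \sqrt{\sqrt{-35 + \left(-5 + 592 \left(- \frac{1}{404}\right)\right)^{2}} + 38} = \sqrt{\sqrt{-35 + \left(-5 - \frac{148}{101}\right)^{2}} + 38} = \sqrt{\sqrt{-35 + \left(- \frac{653}{101}\right)^{2}} + 38} = \sqrt{\sqrt{-35 + \frac{426409}{10201}} + 38} = \sqrt{\sqrt{\frac{69374}{10201}} + 38} = \sqrt{\frac{\sqrt{69374}}{101} + 38} = \sqrt{38 + \frac{\sqrt{69374}}{101}}$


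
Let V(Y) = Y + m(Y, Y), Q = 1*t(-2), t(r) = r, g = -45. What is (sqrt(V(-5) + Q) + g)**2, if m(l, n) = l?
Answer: 2013 - 180*I*sqrt(3) ≈ 2013.0 - 311.77*I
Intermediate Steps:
Q = -2 (Q = 1*(-2) = -2)
V(Y) = 2*Y (V(Y) = Y + Y = 2*Y)
(sqrt(V(-5) + Q) + g)**2 = (sqrt(2*(-5) - 2) - 45)**2 = (sqrt(-10 - 2) - 45)**2 = (sqrt(-12) - 45)**2 = (2*I*sqrt(3) - 45)**2 = (-45 + 2*I*sqrt(3))**2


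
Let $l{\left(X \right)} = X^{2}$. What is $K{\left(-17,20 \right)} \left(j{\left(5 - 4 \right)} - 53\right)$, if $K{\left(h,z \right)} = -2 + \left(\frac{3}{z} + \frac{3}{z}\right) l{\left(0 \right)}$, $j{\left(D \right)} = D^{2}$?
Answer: $104$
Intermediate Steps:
$K{\left(h,z \right)} = -2$ ($K{\left(h,z \right)} = -2 + \left(\frac{3}{z} + \frac{3}{z}\right) 0^{2} = -2 + \frac{6}{z} 0 = -2 + 0 = -2$)
$K{\left(-17,20 \right)} \left(j{\left(5 - 4 \right)} - 53\right) = - 2 \left(\left(5 - 4\right)^{2} - 53\right) = - 2 \left(1^{2} - 53\right) = - 2 \left(1 - 53\right) = \left(-2\right) \left(-52\right) = 104$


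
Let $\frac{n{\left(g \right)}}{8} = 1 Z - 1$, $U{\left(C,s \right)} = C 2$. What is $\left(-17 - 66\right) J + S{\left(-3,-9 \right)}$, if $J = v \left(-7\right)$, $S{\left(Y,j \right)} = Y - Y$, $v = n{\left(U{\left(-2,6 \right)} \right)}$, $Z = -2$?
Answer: $-13944$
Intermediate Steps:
$U{\left(C,s \right)} = 2 C$
$n{\left(g \right)} = -24$ ($n{\left(g \right)} = 8 \left(1 \left(-2\right) - 1\right) = 8 \left(-2 - 1\right) = 8 \left(-3\right) = -24$)
$v = -24$
$S{\left(Y,j \right)} = 0$
$J = 168$ ($J = \left(-24\right) \left(-7\right) = 168$)
$\left(-17 - 66\right) J + S{\left(-3,-9 \right)} = \left(-17 - 66\right) 168 + 0 = \left(-83\right) 168 + 0 = -13944 + 0 = -13944$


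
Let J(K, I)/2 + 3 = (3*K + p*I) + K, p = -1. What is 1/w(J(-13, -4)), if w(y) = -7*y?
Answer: 1/714 ≈ 0.0014006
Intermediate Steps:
J(K, I) = -6 - 2*I + 8*K (J(K, I) = -6 + 2*((3*K - I) + K) = -6 + 2*((-I + 3*K) + K) = -6 + 2*(-I + 4*K) = -6 + (-2*I + 8*K) = -6 - 2*I + 8*K)
1/w(J(-13, -4)) = 1/(-7*(-6 - 2*(-4) + 8*(-13))) = 1/(-7*(-6 + 8 - 104)) = 1/(-7*(-102)) = 1/714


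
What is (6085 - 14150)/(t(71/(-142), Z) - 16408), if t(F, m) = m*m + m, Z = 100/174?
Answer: 61043985/124185302 ≈ 0.49156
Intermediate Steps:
Z = 50/87 (Z = 100*(1/174) = 50/87 ≈ 0.57471)
t(F, m) = m + m² (t(F, m) = m² + m = m + m²)
(6085 - 14150)/(t(71/(-142), Z) - 16408) = (6085 - 14150)/(50*(1 + 50/87)/87 - 16408) = -8065/((50/87)*(137/87) - 16408) = -8065/(6850/7569 - 16408) = -8065/(-124185302/7569) = -8065*(-7569/124185302) = 61043985/124185302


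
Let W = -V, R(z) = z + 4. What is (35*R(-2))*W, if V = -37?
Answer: 2590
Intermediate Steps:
R(z) = 4 + z
W = 37 (W = -1*(-37) = 37)
(35*R(-2))*W = (35*(4 - 2))*37 = (35*2)*37 = 70*37 = 2590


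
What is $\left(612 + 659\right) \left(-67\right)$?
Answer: $-85157$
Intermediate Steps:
$\left(612 + 659\right) \left(-67\right) = 1271 \left(-67\right) = -85157$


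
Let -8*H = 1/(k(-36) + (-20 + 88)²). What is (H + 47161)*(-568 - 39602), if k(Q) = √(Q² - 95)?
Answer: -2700255338494766/1425345 - 1339*√1201/5701380 ≈ -1.8945e+9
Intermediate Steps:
k(Q) = √(-95 + Q²)
H = -1/(8*(4624 + √1201)) (H = -1/(8*(√(-95 + (-36)²) + (-20 + 88)²)) = -1/(8*(√(-95 + 1296) + 68²)) = -1/(8*(√1201 + 4624)) = -1/(8*(4624 + √1201)) ≈ -2.6832e-5)
(H + 47161)*(-568 - 39602) = ((-578/21380175 + √1201/171041400) + 47161)*(-568 - 39602) = (1008310432597/21380175 + √1201/171041400)*(-40170) = -2700255338494766/1425345 - 1339*√1201/5701380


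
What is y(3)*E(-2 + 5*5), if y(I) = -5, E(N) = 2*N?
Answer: -230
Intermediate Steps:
y(3)*E(-2 + 5*5) = -10*(-2 + 5*5) = -10*(-2 + 25) = -10*23 = -5*46 = -230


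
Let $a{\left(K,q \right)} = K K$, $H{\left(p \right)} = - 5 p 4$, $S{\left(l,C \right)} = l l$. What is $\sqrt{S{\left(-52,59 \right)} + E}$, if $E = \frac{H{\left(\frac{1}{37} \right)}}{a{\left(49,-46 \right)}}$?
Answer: $\frac{2 \sqrt{2221990859}}{1813} \approx 52.0$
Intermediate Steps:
$S{\left(l,C \right)} = l^{2}$
$H{\left(p \right)} = - 20 p$
$a{\left(K,q \right)} = K^{2}$
$E = - \frac{20}{88837}$ ($E = \frac{\left(-20\right) \frac{1}{37}}{49^{2}} = \frac{\left(-20\right) \frac{1}{37}}{2401} = \left(- \frac{20}{37}\right) \frac{1}{2401} = - \frac{20}{88837} \approx -0.00022513$)
$\sqrt{S{\left(-52,59 \right)} + E} = \sqrt{\left(-52\right)^{2} - \frac{20}{88837}} = \sqrt{2704 - \frac{20}{88837}} = \sqrt{\frac{240215228}{88837}} = \frac{2 \sqrt{2221990859}}{1813}$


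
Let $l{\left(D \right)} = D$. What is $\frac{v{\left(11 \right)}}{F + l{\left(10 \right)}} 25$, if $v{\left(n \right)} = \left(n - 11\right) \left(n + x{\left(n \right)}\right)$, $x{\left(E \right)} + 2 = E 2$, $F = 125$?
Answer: $0$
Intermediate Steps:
$x{\left(E \right)} = -2 + 2 E$ ($x{\left(E \right)} = -2 + E 2 = -2 + 2 E$)
$v{\left(n \right)} = \left(-11 + n\right) \left(-2 + 3 n\right)$ ($v{\left(n \right)} = \left(n - 11\right) \left(n + \left(-2 + 2 n\right)\right) = \left(-11 + n\right) \left(-2 + 3 n\right)$)
$\frac{v{\left(11 \right)}}{F + l{\left(10 \right)}} 25 = \frac{22 - 385 + 3 \cdot 11^{2}}{125 + 10} \cdot 25 = \frac{22 - 385 + 3 \cdot 121}{135} \cdot 25 = \left(22 - 385 + 363\right) \frac{1}{135} \cdot 25 = 0 \cdot \frac{1}{135} \cdot 25 = 0 \cdot 25 = 0$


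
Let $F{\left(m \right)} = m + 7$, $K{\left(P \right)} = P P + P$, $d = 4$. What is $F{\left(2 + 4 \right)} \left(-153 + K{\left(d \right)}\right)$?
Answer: $-1729$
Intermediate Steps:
$K{\left(P \right)} = P + P^{2}$ ($K{\left(P \right)} = P^{2} + P = P + P^{2}$)
$F{\left(m \right)} = 7 + m$
$F{\left(2 + 4 \right)} \left(-153 + K{\left(d \right)}\right) = \left(7 + \left(2 + 4\right)\right) \left(-153 + 4 \left(1 + 4\right)\right) = \left(7 + 6\right) \left(-153 + 4 \cdot 5\right) = 13 \left(-153 + 20\right) = 13 \left(-133\right) = -1729$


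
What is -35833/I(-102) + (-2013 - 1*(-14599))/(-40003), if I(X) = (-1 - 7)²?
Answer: -1434233003/2560192 ≈ -560.21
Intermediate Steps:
I(X) = 64 (I(X) = (-8)² = 64)
-35833/I(-102) + (-2013 - 1*(-14599))/(-40003) = -35833/64 + (-2013 - 1*(-14599))/(-40003) = -35833*1/64 + (-2013 + 14599)*(-1/40003) = -35833/64 + 12586*(-1/40003) = -35833/64 - 12586/40003 = -1434233003/2560192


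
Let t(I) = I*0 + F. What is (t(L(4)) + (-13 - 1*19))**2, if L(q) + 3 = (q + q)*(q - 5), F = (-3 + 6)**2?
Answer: 529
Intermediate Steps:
F = 9 (F = 3**2 = 9)
L(q) = -3 + 2*q*(-5 + q) (L(q) = -3 + (q + q)*(q - 5) = -3 + (2*q)*(-5 + q) = -3 + 2*q*(-5 + q))
t(I) = 9 (t(I) = I*0 + 9 = 0 + 9 = 9)
(t(L(4)) + (-13 - 1*19))**2 = (9 + (-13 - 1*19))**2 = (9 + (-13 - 19))**2 = (9 - 32)**2 = (-23)**2 = 529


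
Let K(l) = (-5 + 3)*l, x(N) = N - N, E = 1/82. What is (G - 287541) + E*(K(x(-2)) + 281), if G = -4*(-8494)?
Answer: -20792049/82 ≈ -2.5356e+5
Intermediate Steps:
E = 1/82 ≈ 0.012195
x(N) = 0
G = 33976
K(l) = -2*l
(G - 287541) + E*(K(x(-2)) + 281) = (33976 - 287541) + (-2*0 + 281)/82 = -253565 + (0 + 281)/82 = -253565 + (1/82)*281 = -253565 + 281/82 = -20792049/82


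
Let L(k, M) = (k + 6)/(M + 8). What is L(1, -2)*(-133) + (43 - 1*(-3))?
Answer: -655/6 ≈ -109.17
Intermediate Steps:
L(k, M) = (6 + k)/(8 + M)
L(1, -2)*(-133) + (43 - 1*(-3)) = ((6 + 1)/(8 - 2))*(-133) + (43 - 1*(-3)) = (7/6)*(-133) + (43 + 3) = ((⅙)*7)*(-133) + 46 = (7/6)*(-133) + 46 = -931/6 + 46 = -655/6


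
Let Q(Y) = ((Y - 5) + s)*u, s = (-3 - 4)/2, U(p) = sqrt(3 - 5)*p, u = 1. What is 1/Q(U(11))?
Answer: -34/1257 - 44*I*sqrt(2)/1257 ≈ -0.027049 - 0.049503*I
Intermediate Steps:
U(p) = I*p*sqrt(2) (U(p) = sqrt(-2)*p = (I*sqrt(2))*p = I*p*sqrt(2))
s = -7/2 (s = -7*1/2 = -7/2 ≈ -3.5000)
Q(Y) = -17/2 + Y (Q(Y) = ((Y - 5) - 7/2)*1 = ((-5 + Y) - 7/2)*1 = (-17/2 + Y)*1 = -17/2 + Y)
1/Q(U(11)) = 1/(-17/2 + I*11*sqrt(2)) = 1/(-17/2 + 11*I*sqrt(2))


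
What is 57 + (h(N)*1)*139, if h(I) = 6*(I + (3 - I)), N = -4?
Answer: 2559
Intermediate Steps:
h(I) = 18 (h(I) = 6*3 = 18)
57 + (h(N)*1)*139 = 57 + (18*1)*139 = 57 + 18*139 = 57 + 2502 = 2559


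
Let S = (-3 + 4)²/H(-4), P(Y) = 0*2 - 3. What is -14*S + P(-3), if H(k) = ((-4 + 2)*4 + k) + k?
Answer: -17/8 ≈ -2.1250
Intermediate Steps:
P(Y) = -3 (P(Y) = 0 - 3 = -3)
H(k) = -8 + 2*k (H(k) = (-2*4 + k) + k = (-8 + k) + k = -8 + 2*k)
S = -1/16 (S = (-3 + 4)²/(-8 + 2*(-4)) = 1²/(-8 - 8) = 1/(-16) = 1*(-1/16) = -1/16 ≈ -0.062500)
-14*S + P(-3) = -14*(-1/16) - 3 = 7/8 - 3 = -17/8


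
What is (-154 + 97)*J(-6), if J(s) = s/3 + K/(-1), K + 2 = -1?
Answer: -57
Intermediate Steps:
K = -3 (K = -2 - 1 = -3)
J(s) = 3 + s/3 (J(s) = s/3 - 3/(-1) = s*(⅓) - 3*(-1) = s/3 + 3 = 3 + s/3)
(-154 + 97)*J(-6) = (-154 + 97)*(3 + (⅓)*(-6)) = -57*(3 - 2) = -57*1 = -57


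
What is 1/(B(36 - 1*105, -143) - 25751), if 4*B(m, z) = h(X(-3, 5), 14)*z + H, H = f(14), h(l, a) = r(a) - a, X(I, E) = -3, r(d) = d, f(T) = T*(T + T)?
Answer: -1/25653 ≈ -3.8982e-5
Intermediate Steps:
f(T) = 2*T² (f(T) = T*(2*T) = 2*T²)
h(l, a) = 0 (h(l, a) = a - a = 0)
H = 392 (H = 2*14² = 2*196 = 392)
B(m, z) = 98 (B(m, z) = (0*z + 392)/4 = (0 + 392)/4 = (¼)*392 = 98)
1/(B(36 - 1*105, -143) - 25751) = 1/(98 - 25751) = 1/(-25653) = -1/25653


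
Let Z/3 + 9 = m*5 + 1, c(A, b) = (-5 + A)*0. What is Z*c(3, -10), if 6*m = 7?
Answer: 0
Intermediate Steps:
m = 7/6 (m = (1/6)*7 = 7/6 ≈ 1.1667)
c(A, b) = 0
Z = -13/2 (Z = -27 + 3*((7/6)*5 + 1) = -27 + 3*(35/6 + 1) = -27 + 3*(41/6) = -27 + 41/2 = -13/2 ≈ -6.5000)
Z*c(3, -10) = -13/2*0 = 0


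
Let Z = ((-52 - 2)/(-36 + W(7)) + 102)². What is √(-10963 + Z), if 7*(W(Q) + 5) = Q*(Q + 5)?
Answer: I*√147739/29 ≈ 13.254*I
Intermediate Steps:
W(Q) = -5 + Q*(5 + Q)/7 (W(Q) = -5 + (Q*(Q + 5))/7 = -5 + (Q*(5 + Q))/7 = -5 + Q*(5 + Q)/7)
Z = 9072144/841 (Z = ((-52 - 2)/(-36 + (-5 + (⅐)*7² + (5/7)*7)) + 102)² = (-54/(-36 + (-5 + (⅐)*49 + 5)) + 102)² = (-54/(-36 + (-5 + 7 + 5)) + 102)² = (-54/(-36 + 7) + 102)² = (-54/(-29) + 102)² = (-54*(-1/29) + 102)² = (54/29 + 102)² = (3012/29)² = 9072144/841 ≈ 10787.)
√(-10963 + Z) = √(-10963 + 9072144/841) = √(-147739/841) = I*√147739/29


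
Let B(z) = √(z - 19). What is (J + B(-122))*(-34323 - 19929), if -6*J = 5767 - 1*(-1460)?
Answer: 65346534 - 54252*I*√141 ≈ 6.5347e+7 - 6.4421e+5*I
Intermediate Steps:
B(z) = √(-19 + z)
J = -2409/2 (J = -(5767 - 1*(-1460))/6 = -(5767 + 1460)/6 = -⅙*7227 = -2409/2 ≈ -1204.5)
(J + B(-122))*(-34323 - 19929) = (-2409/2 + √(-19 - 122))*(-34323 - 19929) = (-2409/2 + √(-141))*(-54252) = (-2409/2 + I*√141)*(-54252) = 65346534 - 54252*I*√141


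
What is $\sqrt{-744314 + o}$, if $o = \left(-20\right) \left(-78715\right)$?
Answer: $\sqrt{829986} \approx 911.04$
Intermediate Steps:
$o = 1574300$
$\sqrt{-744314 + o} = \sqrt{-744314 + 1574300} = \sqrt{829986}$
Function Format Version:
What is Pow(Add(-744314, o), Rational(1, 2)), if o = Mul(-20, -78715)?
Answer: Pow(829986, Rational(1, 2)) ≈ 911.04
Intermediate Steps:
o = 1574300
Pow(Add(-744314, o), Rational(1, 2)) = Pow(Add(-744314, 1574300), Rational(1, 2)) = Pow(829986, Rational(1, 2))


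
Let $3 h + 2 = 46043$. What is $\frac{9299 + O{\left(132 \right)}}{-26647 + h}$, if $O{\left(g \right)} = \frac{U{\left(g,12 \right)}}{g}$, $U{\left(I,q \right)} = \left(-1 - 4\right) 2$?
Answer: $- \frac{613729}{745800} \approx -0.82291$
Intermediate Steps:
$U{\left(I,q \right)} = -10$ ($U{\left(I,q \right)} = \left(-5\right) 2 = -10$)
$h = 15347$ ($h = - \frac{2}{3} + \frac{1}{3} \cdot 46043 = - \frac{2}{3} + \frac{46043}{3} = 15347$)
$O{\left(g \right)} = - \frac{10}{g}$
$\frac{9299 + O{\left(132 \right)}}{-26647 + h} = \frac{9299 - \frac{10}{132}}{-26647 + 15347} = \frac{9299 - \frac{5}{66}}{-11300} = \left(9299 - \frac{5}{66}\right) \left(- \frac{1}{11300}\right) = \frac{613729}{66} \left(- \frac{1}{11300}\right) = - \frac{613729}{745800}$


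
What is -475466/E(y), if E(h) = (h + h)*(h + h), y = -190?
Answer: -237733/72200 ≈ -3.2927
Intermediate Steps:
E(h) = 4*h² (E(h) = (2*h)*(2*h) = 4*h²)
-475466/E(y) = -475466/(4*(-190)²) = -475466/(4*36100) = -475466/144400 = -475466*1/144400 = -237733/72200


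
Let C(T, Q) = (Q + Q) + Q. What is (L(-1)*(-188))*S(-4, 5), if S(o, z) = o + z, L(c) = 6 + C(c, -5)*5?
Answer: 12972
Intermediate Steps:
C(T, Q) = 3*Q (C(T, Q) = 2*Q + Q = 3*Q)
L(c) = -69 (L(c) = 6 + (3*(-5))*5 = 6 - 15*5 = 6 - 75 = -69)
(L(-1)*(-188))*S(-4, 5) = (-69*(-188))*(-4 + 5) = 12972*1 = 12972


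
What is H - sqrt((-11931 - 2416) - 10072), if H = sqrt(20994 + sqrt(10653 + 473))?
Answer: sqrt(20994 + sqrt(11126)) - I*sqrt(24419) ≈ 145.26 - 156.27*I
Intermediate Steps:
H = sqrt(20994 + sqrt(11126)) ≈ 145.26
H - sqrt((-11931 - 2416) - 10072) = sqrt(20994 + sqrt(11126)) - sqrt((-11931 - 2416) - 10072) = sqrt(20994 + sqrt(11126)) - sqrt(-14347 - 10072) = sqrt(20994 + sqrt(11126)) - sqrt(-24419) = sqrt(20994 + sqrt(11126)) - I*sqrt(24419)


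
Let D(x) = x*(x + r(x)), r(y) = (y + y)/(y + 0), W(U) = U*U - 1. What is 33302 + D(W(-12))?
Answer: 54037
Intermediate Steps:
W(U) = -1 + U² (W(U) = U² - 1 = -1 + U²)
r(y) = 2 (r(y) = (2*y)/y = 2)
D(x) = x*(2 + x) (D(x) = x*(x + 2) = x*(2 + x))
33302 + D(W(-12)) = 33302 + (-1 + (-12)²)*(2 + (-1 + (-12)²)) = 33302 + (-1 + 144)*(2 + (-1 + 144)) = 33302 + 143*(2 + 143) = 33302 + 143*145 = 33302 + 20735 = 54037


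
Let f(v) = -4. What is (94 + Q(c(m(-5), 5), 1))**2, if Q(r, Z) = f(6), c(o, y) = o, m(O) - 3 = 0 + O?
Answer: 8100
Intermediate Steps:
m(O) = 3 + O (m(O) = 3 + (0 + O) = 3 + O)
Q(r, Z) = -4
(94 + Q(c(m(-5), 5), 1))**2 = (94 - 4)**2 = 90**2 = 8100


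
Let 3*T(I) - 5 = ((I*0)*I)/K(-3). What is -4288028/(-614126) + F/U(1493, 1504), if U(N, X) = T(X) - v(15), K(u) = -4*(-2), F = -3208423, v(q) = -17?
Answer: -2955443910163/17195528 ≈ -1.7187e+5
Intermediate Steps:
K(u) = 8
T(I) = 5/3 (T(I) = 5/3 + (((I*0)*I)/8)/3 = 5/3 + ((0*I)*(1/8))/3 = 5/3 + (0*(1/8))/3 = 5/3 + (1/3)*0 = 5/3 + 0 = 5/3)
U(N, X) = 56/3 (U(N, X) = 5/3 - 1*(-17) = 5/3 + 17 = 56/3)
-4288028/(-614126) + F/U(1493, 1504) = -4288028/(-614126) - 3208423/56/3 = -4288028*(-1/614126) - 3208423*3/56 = 2144014/307063 - 9625269/56 = -2955443910163/17195528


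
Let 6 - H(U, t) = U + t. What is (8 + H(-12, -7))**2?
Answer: 1089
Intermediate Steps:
H(U, t) = 6 - U - t (H(U, t) = 6 - (U + t) = 6 + (-U - t) = 6 - U - t)
(8 + H(-12, -7))**2 = (8 + (6 - 1*(-12) - 1*(-7)))**2 = (8 + (6 + 12 + 7))**2 = (8 + 25)**2 = 33**2 = 1089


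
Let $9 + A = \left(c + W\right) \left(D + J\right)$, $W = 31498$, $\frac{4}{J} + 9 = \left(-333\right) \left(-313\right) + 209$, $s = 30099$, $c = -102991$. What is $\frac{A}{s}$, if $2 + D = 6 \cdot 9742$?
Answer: $- \frac{145461446725161}{1047736157} \approx -1.3883 \cdot 10^{5}$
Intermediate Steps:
$D = 58450$ ($D = -2 + 6 \cdot 9742 = -2 + 58452 = 58450$)
$J = \frac{4}{104429}$ ($J = \frac{4}{-9 + \left(\left(-333\right) \left(-313\right) + 209\right)} = \frac{4}{-9 + \left(104229 + 209\right)} = \frac{4}{-9 + 104438} = \frac{4}{104429} \approx 3.8304 \cdot 10^{-5}$)
$A = - \frac{436384340175483}{104429}$ ($A = -9 + \left(-102991 + 31498\right) \left(58450 + \frac{4}{104429}\right) = -9 - \frac{436384339235622}{104429} = - \frac{436384340175483}{104429} \approx -4.1788 \cdot 10^{9}$)
$\frac{A}{s} = - \frac{436384340175483}{104429 \cdot 30099} = \left(- \frac{436384340175483}{104429}\right) \frac{1}{30099} = - \frac{145461446725161}{1047736157}$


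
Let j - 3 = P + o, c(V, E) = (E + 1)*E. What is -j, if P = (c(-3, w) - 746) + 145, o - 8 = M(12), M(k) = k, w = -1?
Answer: 578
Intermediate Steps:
c(V, E) = E*(1 + E) (c(V, E) = (1 + E)*E = E*(1 + E))
o = 20 (o = 8 + 12 = 20)
P = -601 (P = (-(1 - 1) - 746) + 145 = (-1*0 - 746) + 145 = (0 - 746) + 145 = -746 + 145 = -601)
j = -578 (j = 3 + (-601 + 20) = 3 - 581 = -578)
-j = -1*(-578) = 578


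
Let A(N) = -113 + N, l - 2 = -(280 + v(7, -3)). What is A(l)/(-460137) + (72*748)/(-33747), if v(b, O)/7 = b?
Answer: -8255429864/5176081113 ≈ -1.5949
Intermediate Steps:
v(b, O) = 7*b
l = -327 (l = 2 - (280 + 7*7) = 2 - (280 + 49) = 2 - 1*329 = 2 - 329 = -327)
A(l)/(-460137) + (72*748)/(-33747) = (-113 - 327)/(-460137) + (72*748)/(-33747) = -440*(-1/460137) + 53856*(-1/33747) = 440/460137 - 17952/11249 = -8255429864/5176081113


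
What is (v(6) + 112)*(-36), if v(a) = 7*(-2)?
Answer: -3528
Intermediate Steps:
v(a) = -14
(v(6) + 112)*(-36) = (-14 + 112)*(-36) = 98*(-36) = -3528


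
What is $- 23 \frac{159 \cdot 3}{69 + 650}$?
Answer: $- \frac{10971}{719} \approx -15.259$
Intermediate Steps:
$- 23 \frac{159 \cdot 3}{69 + 650} = - 23 \cdot \frac{477}{719} = - 23 \cdot 477 \cdot \frac{1}{719} = \left(-23\right) \frac{477}{719} = - \frac{10971}{719}$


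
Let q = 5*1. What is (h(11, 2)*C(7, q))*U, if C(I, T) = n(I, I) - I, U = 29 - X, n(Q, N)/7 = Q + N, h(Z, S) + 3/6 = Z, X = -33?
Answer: 59241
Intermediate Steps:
h(Z, S) = -½ + Z
q = 5
n(Q, N) = 7*N + 7*Q (n(Q, N) = 7*(Q + N) = 7*(N + Q) = 7*N + 7*Q)
U = 62 (U = 29 - 1*(-33) = 29 + 33 = 62)
C(I, T) = 13*I (C(I, T) = (7*I + 7*I) - I = 14*I - I = 13*I)
(h(11, 2)*C(7, q))*U = ((-½ + 11)*(13*7))*62 = ((21/2)*91)*62 = (1911/2)*62 = 59241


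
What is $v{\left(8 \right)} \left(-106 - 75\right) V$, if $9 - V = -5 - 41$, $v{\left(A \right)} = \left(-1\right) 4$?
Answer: $39820$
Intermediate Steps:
$v{\left(A \right)} = -4$
$V = 55$ ($V = 9 - \left(-5 - 41\right) = 9 - -46 = 9 + 46 = 55$)
$v{\left(8 \right)} \left(-106 - 75\right) V = - 4 \left(-106 - 75\right) 55 = \left(-4\right) \left(-181\right) 55 = 724 \cdot 55 = 39820$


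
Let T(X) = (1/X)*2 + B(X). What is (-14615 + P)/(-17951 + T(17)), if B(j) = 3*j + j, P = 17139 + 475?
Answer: -50983/304009 ≈ -0.16770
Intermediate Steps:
P = 17614
B(j) = 4*j
T(X) = 2/X + 4*X (T(X) = (1/X)*2 + 4*X = 2/X + 4*X)
(-14615 + P)/(-17951 + T(17)) = (-14615 + 17614)/(-17951 + (2/17 + 4*17)) = 2999/(-17951 + (2*(1/17) + 68)) = 2999/(-17951 + (2/17 + 68)) = 2999/(-17951 + 1158/17) = 2999/(-304009/17) = 2999*(-17/304009) = -50983/304009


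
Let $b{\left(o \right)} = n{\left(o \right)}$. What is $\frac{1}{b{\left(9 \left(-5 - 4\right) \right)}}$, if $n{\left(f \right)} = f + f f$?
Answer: $\frac{1}{6480} \approx 0.00015432$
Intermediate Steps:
$n{\left(f \right)} = f + f^{2}$
$b{\left(o \right)} = o \left(1 + o\right)$
$\frac{1}{b{\left(9 \left(-5 - 4\right) \right)}} = \frac{1}{9 \left(-5 - 4\right) \left(1 + 9 \left(-5 - 4\right)\right)} = \frac{1}{9 \left(-9\right) \left(1 + 9 \left(-9\right)\right)} = \frac{1}{\left(-81\right) \left(1 - 81\right)} = \frac{1}{\left(-81\right) \left(-80\right)} = \frac{1}{6480}$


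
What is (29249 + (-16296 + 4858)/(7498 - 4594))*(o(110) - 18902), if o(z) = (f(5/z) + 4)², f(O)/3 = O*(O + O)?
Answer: -46966433845773323/85034928 ≈ -5.5232e+8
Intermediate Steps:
f(O) = 6*O² (f(O) = 3*(O*(O + O)) = 3*(O*(2*O)) = 3*(2*O²) = 6*O²)
o(z) = (4 + 150/z²)² (o(z) = (6*(5/z)² + 4)² = (6*(25/z²) + 4)² = (150/z² + 4)² = (4 + 150/z²)²)
(29249 + (-16296 + 4858)/(7498 - 4594))*(o(110) - 18902) = (29249 + (-16296 + 4858)/(7498 - 4594))*(4*(75 + 2*110²)²/110⁴ - 18902) = (29249 - 11438/2904)*(4*(1/146410000)*(75 + 2*12100)² - 18902) = (29249 - 11438*1/2904)*(4*(1/146410000)*(75 + 24200)² - 18902) = (29249 - 5719/1452)*(4*(1/146410000)*24275² - 18902) = 42463829*(4*(1/146410000)*589275625 - 18902)/1452 = 42463829*(942841/58564 - 18902)/1452 = (42463829/1452)*(-1106033887/58564) = -46966433845773323/85034928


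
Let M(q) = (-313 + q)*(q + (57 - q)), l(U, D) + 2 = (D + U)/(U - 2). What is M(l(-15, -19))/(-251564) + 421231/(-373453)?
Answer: -99303780311/93947330492 ≈ -1.0570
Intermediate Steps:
l(U, D) = -2 + (D + U)/(-2 + U) (l(U, D) = -2 + (D + U)/(U - 2) = -2 + (D + U)/(-2 + U))
M(q) = -17841 + 57*q (M(q) = (-313 + q)*57 = -17841 + 57*q)
M(l(-15, -19))/(-251564) + 421231/(-373453) = (-17841 + 57*((4 - 19 - 1*(-15))/(-2 - 15)))/(-251564) + 421231/(-373453) = (-17841 + 57*((4 - 19 + 15)/(-17)))*(-1/251564) + 421231*(-1/373453) = (-17841 + 57*(-1/17*0))*(-1/251564) - 421231/373453 = (-17841 + 57*0)*(-1/251564) - 421231/373453 = (-17841 + 0)*(-1/251564) - 421231/373453 = -17841*(-1/251564) - 421231/373453 = 17841/251564 - 421231/373453 = -99303780311/93947330492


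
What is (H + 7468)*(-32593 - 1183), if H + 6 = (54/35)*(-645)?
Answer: -1528971968/7 ≈ -2.1842e+8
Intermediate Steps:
H = -7008/7 (H = -6 + (54/35)*(-645) = -6 - 6966/7 = -7008/7 ≈ -1001.1)
(H + 7468)*(-32593 - 1183) = (-7008/7 + 7468)*(-32593 - 1183) = (45268/7)*(-33776) = -1528971968/7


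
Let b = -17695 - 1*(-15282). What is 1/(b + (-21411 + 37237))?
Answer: 1/13413 ≈ 7.4555e-5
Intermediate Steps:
b = -2413 (b = -17695 + 15282 = -2413)
1/(b + (-21411 + 37237)) = 1/(-2413 + (-21411 + 37237)) = 1/(-2413 + 15826) = 1/13413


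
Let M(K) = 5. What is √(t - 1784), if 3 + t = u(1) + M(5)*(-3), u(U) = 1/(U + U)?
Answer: I*√7206/2 ≈ 42.444*I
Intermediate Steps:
u(U) = 1/(2*U)
t = -35/2 (t = -3 + ((½)/1 + 5*(-3)) = -3 + ((½)*1 - 15) = -3 + (½ - 15) = -3 - 29/2 = -35/2 ≈ -17.500)
√(t - 1784) = √(-35/2 - 1784) = √(-3603/2) = I*√7206/2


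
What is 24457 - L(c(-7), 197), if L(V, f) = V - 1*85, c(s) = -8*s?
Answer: 24486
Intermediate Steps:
L(V, f) = -85 + V (L(V, f) = V - 85 = -85 + V)
24457 - L(c(-7), 197) = 24457 - (-85 - 8*(-7)) = 24457 - (-85 + 56) = 24457 - 1*(-29) = 24457 + 29 = 24486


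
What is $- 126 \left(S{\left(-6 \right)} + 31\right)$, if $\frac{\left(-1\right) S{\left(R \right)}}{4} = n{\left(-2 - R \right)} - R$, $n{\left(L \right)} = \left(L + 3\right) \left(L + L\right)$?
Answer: $27342$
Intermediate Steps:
$n{\left(L \right)} = 2 L \left(3 + L\right)$ ($n{\left(L \right)} = \left(3 + L\right) 2 L = 2 L \left(3 + L\right)$)
$S{\left(R \right)} = 4 R - 8 \left(1 - R\right) \left(-2 - R\right)$ ($S{\left(R \right)} = - 4 \left(2 \left(-2 - R\right) \left(3 - \left(2 + R\right)\right) - R\right) = - 4 \left(2 \left(-2 - R\right) \left(1 - R\right) - R\right) = - 4 \left(2 \left(1 - R\right) \left(-2 - R\right) - R\right) = - 4 \left(- R + 2 \left(1 - R\right) \left(-2 - R\right)\right) = 4 R - 8 \left(1 - R\right) \left(-2 - R\right)$)
$- 126 \left(S{\left(-6 \right)} + 31\right) = - 126 \left(\left(16 - 8 \left(-6\right)^{2} - -24\right) + 31\right) = - 126 \left(\left(16 - 288 + 24\right) + 31\right) = - 126 \left(-248 + 31\right) = \left(-126\right) \left(-217\right) = 27342$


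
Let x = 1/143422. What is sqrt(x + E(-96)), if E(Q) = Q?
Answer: I*sqrt(1974707384642)/143422 ≈ 9.798*I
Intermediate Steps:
x = 1/143422 ≈ 6.9724e-6
sqrt(x + E(-96)) = sqrt(1/143422 - 96) = sqrt(-13768511/143422) = I*sqrt(1974707384642)/143422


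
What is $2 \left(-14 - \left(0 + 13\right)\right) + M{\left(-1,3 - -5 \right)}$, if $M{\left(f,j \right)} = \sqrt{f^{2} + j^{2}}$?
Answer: $-54 + \sqrt{65} \approx -45.938$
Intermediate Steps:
$2 \left(-14 - \left(0 + 13\right)\right) + M{\left(-1,3 - -5 \right)} = 2 \left(-14 - \left(0 + 13\right)\right) + \sqrt{\left(-1\right)^{2} + \left(3 - -5\right)^{2}} = 2 \left(-14 - 13\right) + \sqrt{1 + \left(3 + 5\right)^{2}} = 2 \left(-14 - 13\right) + \sqrt{1 + 8^{2}} = 2 \left(-27\right) + \sqrt{1 + 64} = -54 + \sqrt{65}$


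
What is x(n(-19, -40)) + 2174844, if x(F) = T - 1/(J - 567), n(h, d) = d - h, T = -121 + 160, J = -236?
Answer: 1746431050/803 ≈ 2.1749e+6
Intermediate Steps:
T = 39
x(F) = 31318/803 (x(F) = 39 - 1/(-236 - 567) = 39 - 1/(-803) = 39 - 1*(-1/803) = 39 + 1/803 = 31318/803)
x(n(-19, -40)) + 2174844 = 31318/803 + 2174844 = 1746431050/803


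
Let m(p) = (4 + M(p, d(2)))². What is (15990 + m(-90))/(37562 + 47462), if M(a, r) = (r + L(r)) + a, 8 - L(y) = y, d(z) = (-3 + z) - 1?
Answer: 11037/42512 ≈ 0.25962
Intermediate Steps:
d(z) = -4 + z
L(y) = 8 - y
M(a, r) = 8 + a (M(a, r) = (r + (8 - r)) + a = 8 + a)
m(p) = (12 + p)² (m(p) = (4 + (8 + p))² = (12 + p)²)
(15990 + m(-90))/(37562 + 47462) = (15990 + (12 - 90)²)/(37562 + 47462) = (15990 + (-78)²)/85024 = (15990 + 6084)*(1/85024) = 22074*(1/85024) = 11037/42512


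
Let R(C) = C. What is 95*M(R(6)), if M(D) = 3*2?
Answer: 570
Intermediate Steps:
M(D) = 6
95*M(R(6)) = 95*6 = 570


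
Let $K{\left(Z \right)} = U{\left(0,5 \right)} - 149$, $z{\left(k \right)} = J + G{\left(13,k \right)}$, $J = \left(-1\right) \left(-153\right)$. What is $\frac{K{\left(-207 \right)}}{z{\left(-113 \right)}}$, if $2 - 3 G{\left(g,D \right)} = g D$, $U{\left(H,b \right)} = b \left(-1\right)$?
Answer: $- \frac{231}{965} \approx -0.23938$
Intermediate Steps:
$J = 153$
$U{\left(H,b \right)} = - b$
$G{\left(g,D \right)} = \frac{2}{3} - \frac{D g}{3}$ ($G{\left(g,D \right)} = \frac{2}{3} - \frac{g D}{3} = \frac{2}{3} - \frac{D g}{3}$)
$z{\left(k \right)} = \frac{461}{3} - \frac{13 k}{3}$ ($z{\left(k \right)} = 153 - \left(- \frac{2}{3} + \frac{1}{3} k 13\right) = 153 - \left(- \frac{2}{3} + \frac{13 k}{3}\right) = \frac{461}{3} - \frac{13 k}{3}$)
$K{\left(Z \right)} = -154$ ($K{\left(Z \right)} = \left(-1\right) 5 - 149 = -5 - 149 = -154$)
$\frac{K{\left(-207 \right)}}{z{\left(-113 \right)}} = - \frac{154}{\frac{461}{3} - - \frac{1469}{3}} = - \frac{154}{\frac{461}{3} + \frac{1469}{3}} = - \frac{154}{\frac{1930}{3}} = \left(-154\right) \frac{3}{1930} = - \frac{231}{965}$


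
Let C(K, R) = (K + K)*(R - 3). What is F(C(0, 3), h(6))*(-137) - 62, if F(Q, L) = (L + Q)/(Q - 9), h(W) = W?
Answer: 88/3 ≈ 29.333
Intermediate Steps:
C(K, R) = 2*K*(-3 + R) (C(K, R) = (2*K)*(-3 + R) = 2*K*(-3 + R))
F(Q, L) = (L + Q)/(-9 + Q)
F(C(0, 3), h(6))*(-137) - 62 = ((6 + 2*0*(-3 + 3))/(-9 + 2*0*(-3 + 3)))*(-137) - 62 = ((6 + 2*0*0)/(-9 + 2*0*0))*(-137) - 62 = ((6 + 0)/(-9 + 0))*(-137) - 62 = (6/(-9))*(-137) - 62 = -1/9*6*(-137) - 62 = -2/3*(-137) - 62 = 274/3 - 62 = 88/3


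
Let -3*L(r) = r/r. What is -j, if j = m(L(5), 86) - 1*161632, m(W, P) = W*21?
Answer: 161639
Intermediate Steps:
L(r) = -⅓ (L(r) = -r/(3*r) = -⅓*1 = -⅓)
m(W, P) = 21*W
j = -161639 (j = 21*(-⅓) - 1*161632 = -7 - 161632 = -161639)
-j = -1*(-161639) = 161639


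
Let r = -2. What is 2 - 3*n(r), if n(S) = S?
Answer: 8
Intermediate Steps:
2 - 3*n(r) = 2 - 3*(-2) = 2 + 6 = 8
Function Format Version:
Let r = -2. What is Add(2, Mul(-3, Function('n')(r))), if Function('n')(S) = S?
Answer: 8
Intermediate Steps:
Add(2, Mul(-3, Function('n')(r))) = Add(2, Mul(-3, -2)) = Add(2, 6) = 8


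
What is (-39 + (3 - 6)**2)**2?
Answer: 900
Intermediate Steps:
(-39 + (3 - 6)**2)**2 = (-39 + (-3)**2)**2 = (-39 + 9)**2 = (-30)**2 = 900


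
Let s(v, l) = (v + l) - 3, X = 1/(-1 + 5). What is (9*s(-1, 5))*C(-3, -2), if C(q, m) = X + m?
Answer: -63/4 ≈ -15.750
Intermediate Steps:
X = 1/4 ≈ 0.25000
s(v, l) = -3 + l + v (s(v, l) = (l + v) - 3 = -3 + l + v)
C(q, m) = 1/4 + m
(9*s(-1, 5))*C(-3, -2) = (9*(-3 + 5 - 1))*(1/4 - 2) = (9*1)*(-7/4) = 9*(-7/4) = -63/4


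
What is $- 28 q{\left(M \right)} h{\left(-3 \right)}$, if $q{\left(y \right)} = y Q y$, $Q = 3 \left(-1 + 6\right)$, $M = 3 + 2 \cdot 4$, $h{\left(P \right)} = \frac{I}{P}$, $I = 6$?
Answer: $101640$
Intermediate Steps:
$h{\left(P \right)} = \frac{6}{P}$
$M = 11$ ($M = 3 + 8 = 11$)
$Q = 15$ ($Q = 3 \cdot 5 = 15$)
$q{\left(y \right)} = 15 y^{2}$ ($q{\left(y \right)} = y 15 y = 15 y y = 15 y^{2}$)
$- 28 q{\left(M \right)} h{\left(-3 \right)} = - 28 \cdot 15 \cdot 11^{2} \frac{6}{-3} = - 28 \cdot 15 \cdot 121 \cdot 6 \left(- \frac{1}{3}\right) = \left(-28\right) 1815 \left(-2\right) = \left(-50820\right) \left(-2\right) = 101640$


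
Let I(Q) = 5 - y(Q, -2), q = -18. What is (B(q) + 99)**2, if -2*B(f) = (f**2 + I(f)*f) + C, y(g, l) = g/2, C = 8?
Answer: 3481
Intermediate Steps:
y(g, l) = g/2 (y(g, l) = g*(1/2) = g/2)
I(Q) = 5 - Q/2
B(f) = -4 - f**2/2 - f*(5 - f/2)/2 (B(f) = -((f**2 + (5 - f/2)*f) + 8)/2 = -((f**2 + f*(5 - f/2)) + 8)/2 = -(8 + f**2 + f*(5 - f/2))/2 = -4 - f**2/2 - f*(5 - f/2)/2)
(B(q) + 99)**2 = ((-4 - 5/2*(-18) - 1/4*(-18)**2) + 99)**2 = ((-4 + 45 - 1/4*324) + 99)**2 = ((-4 + 45 - 81) + 99)**2 = (-40 + 99)**2 = 59**2 = 3481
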